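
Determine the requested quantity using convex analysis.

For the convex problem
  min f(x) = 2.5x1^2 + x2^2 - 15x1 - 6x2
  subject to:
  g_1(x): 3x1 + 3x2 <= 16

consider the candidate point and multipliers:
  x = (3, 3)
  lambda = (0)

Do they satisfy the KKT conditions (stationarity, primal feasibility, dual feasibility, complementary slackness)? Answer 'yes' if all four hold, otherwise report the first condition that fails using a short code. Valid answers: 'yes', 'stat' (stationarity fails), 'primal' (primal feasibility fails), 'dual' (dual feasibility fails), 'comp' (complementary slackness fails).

Gradient of f: grad f(x) = Q x + c = (0, 0)
Constraint values g_i(x) = a_i^T x - b_i:
  g_1((3, 3)) = 2
Stationarity residual: grad f(x) + sum_i lambda_i a_i = (0, 0)
  -> stationarity OK
Primal feasibility (all g_i <= 0): FAILS
Dual feasibility (all lambda_i >= 0): OK
Complementary slackness (lambda_i * g_i(x) = 0 for all i): OK

Verdict: the first failing condition is primal_feasibility -> primal.

primal


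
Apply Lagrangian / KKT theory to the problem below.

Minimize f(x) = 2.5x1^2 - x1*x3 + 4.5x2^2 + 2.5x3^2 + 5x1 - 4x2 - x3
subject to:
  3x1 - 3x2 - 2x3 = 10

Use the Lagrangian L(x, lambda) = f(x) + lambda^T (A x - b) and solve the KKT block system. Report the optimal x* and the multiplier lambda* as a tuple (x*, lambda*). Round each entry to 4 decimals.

Form the Lagrangian:
  L(x, lambda) = (1/2) x^T Q x + c^T x + lambda^T (A x - b)
Stationarity (grad_x L = 0): Q x + c + A^T lambda = 0.
Primal feasibility: A x = b.

This gives the KKT block system:
  [ Q   A^T ] [ x     ]   [-c ]
  [ A    0  ] [ lambda ] = [ b ]

Solving the linear system:
  x*      = (1.4199, -1.0447, -1.303)
  lambda* = (-4.4675)
  f(x*)   = 28.6284

x* = (1.4199, -1.0447, -1.303), lambda* = (-4.4675)


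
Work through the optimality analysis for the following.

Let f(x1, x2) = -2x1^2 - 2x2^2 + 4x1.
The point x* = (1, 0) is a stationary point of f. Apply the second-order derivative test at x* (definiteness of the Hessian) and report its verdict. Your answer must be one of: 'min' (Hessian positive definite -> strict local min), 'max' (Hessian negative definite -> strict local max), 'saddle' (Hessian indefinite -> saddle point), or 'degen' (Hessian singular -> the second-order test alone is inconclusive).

Compute the Hessian H = grad^2 f:
  H = [[-4, 0], [0, -4]]
Verify stationarity: grad f(x*) = H x* + g = (0, 0).
Eigenvalues of H: -4, -4.
Both eigenvalues < 0, so H is negative definite -> x* is a strict local max.

max


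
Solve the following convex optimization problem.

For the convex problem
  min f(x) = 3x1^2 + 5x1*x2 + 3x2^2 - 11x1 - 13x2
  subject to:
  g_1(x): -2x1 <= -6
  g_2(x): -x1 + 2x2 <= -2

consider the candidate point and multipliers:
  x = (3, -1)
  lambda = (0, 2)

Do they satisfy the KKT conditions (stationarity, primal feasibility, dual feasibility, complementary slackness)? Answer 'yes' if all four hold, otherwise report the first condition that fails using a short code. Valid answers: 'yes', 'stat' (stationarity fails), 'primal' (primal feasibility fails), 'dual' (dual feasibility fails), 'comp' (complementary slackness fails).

Gradient of f: grad f(x) = Q x + c = (2, -4)
Constraint values g_i(x) = a_i^T x - b_i:
  g_1((3, -1)) = 0
  g_2((3, -1)) = -3
Stationarity residual: grad f(x) + sum_i lambda_i a_i = (0, 0)
  -> stationarity OK
Primal feasibility (all g_i <= 0): OK
Dual feasibility (all lambda_i >= 0): OK
Complementary slackness (lambda_i * g_i(x) = 0 for all i): FAILS

Verdict: the first failing condition is complementary_slackness -> comp.

comp


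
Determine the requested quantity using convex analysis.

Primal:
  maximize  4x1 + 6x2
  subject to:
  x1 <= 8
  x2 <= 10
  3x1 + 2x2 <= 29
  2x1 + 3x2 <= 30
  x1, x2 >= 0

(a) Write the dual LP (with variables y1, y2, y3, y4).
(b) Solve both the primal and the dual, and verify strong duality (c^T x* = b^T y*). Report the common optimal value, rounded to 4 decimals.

The standard primal-dual pair for 'max c^T x s.t. A x <= b, x >= 0' is:
  Dual:  min b^T y  s.t.  A^T y >= c,  y >= 0.

So the dual LP is:
  minimize  8y1 + 10y2 + 29y3 + 30y4
  subject to:
    y1 + 3y3 + 2y4 >= 4
    y2 + 2y3 + 3y4 >= 6
    y1, y2, y3, y4 >= 0

Solving the primal: x* = (5.4, 6.4).
  primal value c^T x* = 60.
Solving the dual: y* = (0, 0, 0, 2).
  dual value b^T y* = 60.
Strong duality: c^T x* = b^T y*. Confirmed.

60


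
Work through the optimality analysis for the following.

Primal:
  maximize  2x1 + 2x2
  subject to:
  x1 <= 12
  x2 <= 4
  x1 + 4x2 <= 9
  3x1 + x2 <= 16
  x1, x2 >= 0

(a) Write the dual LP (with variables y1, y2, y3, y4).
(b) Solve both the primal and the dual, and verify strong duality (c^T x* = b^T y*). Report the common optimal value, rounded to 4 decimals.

The standard primal-dual pair for 'max c^T x s.t. A x <= b, x >= 0' is:
  Dual:  min b^T y  s.t.  A^T y >= c,  y >= 0.

So the dual LP is:
  minimize  12y1 + 4y2 + 9y3 + 16y4
  subject to:
    y1 + y3 + 3y4 >= 2
    y2 + 4y3 + y4 >= 2
    y1, y2, y3, y4 >= 0

Solving the primal: x* = (5, 1).
  primal value c^T x* = 12.
Solving the dual: y* = (0, 0, 0.3636, 0.5455).
  dual value b^T y* = 12.
Strong duality: c^T x* = b^T y*. Confirmed.

12


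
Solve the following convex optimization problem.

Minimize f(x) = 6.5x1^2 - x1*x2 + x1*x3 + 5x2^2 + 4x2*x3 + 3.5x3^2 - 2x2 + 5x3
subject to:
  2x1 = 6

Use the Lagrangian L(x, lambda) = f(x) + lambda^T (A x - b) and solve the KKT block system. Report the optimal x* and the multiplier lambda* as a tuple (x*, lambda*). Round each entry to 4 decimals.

Form the Lagrangian:
  L(x, lambda) = (1/2) x^T Q x + c^T x + lambda^T (A x - b)
Stationarity (grad_x L = 0): Q x + c + A^T lambda = 0.
Primal feasibility: A x = b.

This gives the KKT block system:
  [ Q   A^T ] [ x     ]   [-c ]
  [ A    0  ] [ lambda ] = [ b ]

Solving the linear system:
  x*      = (3, 1.2407, -1.8519)
  lambda* = (-17.9537)
  f(x*)   = 47.9907

x* = (3, 1.2407, -1.8519), lambda* = (-17.9537)


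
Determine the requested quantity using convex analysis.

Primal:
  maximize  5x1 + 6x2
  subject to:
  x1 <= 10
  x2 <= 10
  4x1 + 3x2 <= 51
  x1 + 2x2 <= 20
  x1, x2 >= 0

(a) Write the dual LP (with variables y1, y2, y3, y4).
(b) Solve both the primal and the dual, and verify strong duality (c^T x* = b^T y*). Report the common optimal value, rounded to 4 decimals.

The standard primal-dual pair for 'max c^T x s.t. A x <= b, x >= 0' is:
  Dual:  min b^T y  s.t.  A^T y >= c,  y >= 0.

So the dual LP is:
  minimize  10y1 + 10y2 + 51y3 + 20y4
  subject to:
    y1 + 4y3 + y4 >= 5
    y2 + 3y3 + 2y4 >= 6
    y1, y2, y3, y4 >= 0

Solving the primal: x* = (8.4, 5.8).
  primal value c^T x* = 76.8.
Solving the dual: y* = (0, 0, 0.8, 1.8).
  dual value b^T y* = 76.8.
Strong duality: c^T x* = b^T y*. Confirmed.

76.8


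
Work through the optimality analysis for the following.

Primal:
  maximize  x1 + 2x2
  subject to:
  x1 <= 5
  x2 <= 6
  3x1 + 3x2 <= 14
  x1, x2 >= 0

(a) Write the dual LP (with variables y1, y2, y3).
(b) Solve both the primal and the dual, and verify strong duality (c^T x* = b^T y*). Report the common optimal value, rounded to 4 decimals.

The standard primal-dual pair for 'max c^T x s.t. A x <= b, x >= 0' is:
  Dual:  min b^T y  s.t.  A^T y >= c,  y >= 0.

So the dual LP is:
  minimize  5y1 + 6y2 + 14y3
  subject to:
    y1 + 3y3 >= 1
    y2 + 3y3 >= 2
    y1, y2, y3 >= 0

Solving the primal: x* = (0, 4.6667).
  primal value c^T x* = 9.3333.
Solving the dual: y* = (0, 0, 0.6667).
  dual value b^T y* = 9.3333.
Strong duality: c^T x* = b^T y*. Confirmed.

9.3333


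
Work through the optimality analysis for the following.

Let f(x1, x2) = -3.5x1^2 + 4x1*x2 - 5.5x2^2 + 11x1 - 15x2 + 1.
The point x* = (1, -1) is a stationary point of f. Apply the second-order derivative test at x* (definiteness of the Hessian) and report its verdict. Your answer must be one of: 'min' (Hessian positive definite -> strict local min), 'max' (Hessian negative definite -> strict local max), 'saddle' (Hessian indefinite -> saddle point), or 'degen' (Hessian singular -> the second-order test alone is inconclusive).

Compute the Hessian H = grad^2 f:
  H = [[-7, 4], [4, -11]]
Verify stationarity: grad f(x*) = H x* + g = (0, 0).
Eigenvalues of H: -13.4721, -4.5279.
Both eigenvalues < 0, so H is negative definite -> x* is a strict local max.

max


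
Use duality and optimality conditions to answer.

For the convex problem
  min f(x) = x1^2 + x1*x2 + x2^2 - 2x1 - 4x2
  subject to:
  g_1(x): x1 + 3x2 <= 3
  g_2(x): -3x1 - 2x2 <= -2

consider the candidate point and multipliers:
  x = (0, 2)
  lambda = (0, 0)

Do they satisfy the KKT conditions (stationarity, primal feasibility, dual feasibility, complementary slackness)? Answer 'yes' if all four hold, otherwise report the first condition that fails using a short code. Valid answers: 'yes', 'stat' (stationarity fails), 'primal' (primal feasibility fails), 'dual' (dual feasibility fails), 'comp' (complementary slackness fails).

Gradient of f: grad f(x) = Q x + c = (0, 0)
Constraint values g_i(x) = a_i^T x - b_i:
  g_1((0, 2)) = 3
  g_2((0, 2)) = -2
Stationarity residual: grad f(x) + sum_i lambda_i a_i = (0, 0)
  -> stationarity OK
Primal feasibility (all g_i <= 0): FAILS
Dual feasibility (all lambda_i >= 0): OK
Complementary slackness (lambda_i * g_i(x) = 0 for all i): OK

Verdict: the first failing condition is primal_feasibility -> primal.

primal


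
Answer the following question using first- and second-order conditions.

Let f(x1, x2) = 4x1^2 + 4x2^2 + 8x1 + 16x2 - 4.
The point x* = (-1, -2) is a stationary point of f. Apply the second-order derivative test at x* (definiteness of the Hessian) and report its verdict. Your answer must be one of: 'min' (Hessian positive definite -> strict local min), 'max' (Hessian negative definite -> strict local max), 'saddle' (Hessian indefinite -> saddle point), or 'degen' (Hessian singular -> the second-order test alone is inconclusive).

Compute the Hessian H = grad^2 f:
  H = [[8, 0], [0, 8]]
Verify stationarity: grad f(x*) = H x* + g = (0, 0).
Eigenvalues of H: 8, 8.
Both eigenvalues > 0, so H is positive definite -> x* is a strict local min.

min


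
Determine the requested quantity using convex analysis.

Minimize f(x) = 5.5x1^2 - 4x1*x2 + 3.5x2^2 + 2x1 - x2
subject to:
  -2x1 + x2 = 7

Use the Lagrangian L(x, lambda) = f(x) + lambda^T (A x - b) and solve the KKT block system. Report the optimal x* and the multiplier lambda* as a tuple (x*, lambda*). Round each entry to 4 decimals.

Form the Lagrangian:
  L(x, lambda) = (1/2) x^T Q x + c^T x + lambda^T (A x - b)
Stationarity (grad_x L = 0): Q x + c + A^T lambda = 0.
Primal feasibility: A x = b.

This gives the KKT block system:
  [ Q   A^T ] [ x     ]   [-c ]
  [ A    0  ] [ lambda ] = [ b ]

Solving the linear system:
  x*      = (-3.0435, 0.913)
  lambda* = (-17.5652)
  f(x*)   = 57.9783

x* = (-3.0435, 0.913), lambda* = (-17.5652)


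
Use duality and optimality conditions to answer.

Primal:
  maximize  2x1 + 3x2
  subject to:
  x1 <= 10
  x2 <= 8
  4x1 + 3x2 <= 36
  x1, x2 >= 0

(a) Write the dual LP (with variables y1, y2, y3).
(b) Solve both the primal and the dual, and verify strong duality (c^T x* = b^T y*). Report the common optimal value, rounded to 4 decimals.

The standard primal-dual pair for 'max c^T x s.t. A x <= b, x >= 0' is:
  Dual:  min b^T y  s.t.  A^T y >= c,  y >= 0.

So the dual LP is:
  minimize  10y1 + 8y2 + 36y3
  subject to:
    y1 + 4y3 >= 2
    y2 + 3y3 >= 3
    y1, y2, y3 >= 0

Solving the primal: x* = (3, 8).
  primal value c^T x* = 30.
Solving the dual: y* = (0, 1.5, 0.5).
  dual value b^T y* = 30.
Strong duality: c^T x* = b^T y*. Confirmed.

30


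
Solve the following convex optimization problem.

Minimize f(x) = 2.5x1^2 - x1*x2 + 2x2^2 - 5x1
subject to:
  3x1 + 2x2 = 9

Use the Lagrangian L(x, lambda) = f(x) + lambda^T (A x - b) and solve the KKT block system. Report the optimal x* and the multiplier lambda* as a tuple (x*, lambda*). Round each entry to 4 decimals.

Form the Lagrangian:
  L(x, lambda) = (1/2) x^T Q x + c^T x + lambda^T (A x - b)
Stationarity (grad_x L = 0): Q x + c + A^T lambda = 0.
Primal feasibility: A x = b.

This gives the KKT block system:
  [ Q   A^T ] [ x     ]   [-c ]
  [ A    0  ] [ lambda ] = [ b ]

Solving the linear system:
  x*      = (2.1471, 1.2794)
  lambda* = (-1.4853)
  f(x*)   = 1.3162

x* = (2.1471, 1.2794), lambda* = (-1.4853)


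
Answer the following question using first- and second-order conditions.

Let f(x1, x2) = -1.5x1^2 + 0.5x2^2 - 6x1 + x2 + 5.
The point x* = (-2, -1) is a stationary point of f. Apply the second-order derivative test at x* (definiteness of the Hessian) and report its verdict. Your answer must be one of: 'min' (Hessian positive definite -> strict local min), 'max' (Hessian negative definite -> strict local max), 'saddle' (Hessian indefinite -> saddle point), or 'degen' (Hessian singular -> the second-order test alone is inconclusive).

Compute the Hessian H = grad^2 f:
  H = [[-3, 0], [0, 1]]
Verify stationarity: grad f(x*) = H x* + g = (0, 0).
Eigenvalues of H: -3, 1.
Eigenvalues have mixed signs, so H is indefinite -> x* is a saddle point.

saddle


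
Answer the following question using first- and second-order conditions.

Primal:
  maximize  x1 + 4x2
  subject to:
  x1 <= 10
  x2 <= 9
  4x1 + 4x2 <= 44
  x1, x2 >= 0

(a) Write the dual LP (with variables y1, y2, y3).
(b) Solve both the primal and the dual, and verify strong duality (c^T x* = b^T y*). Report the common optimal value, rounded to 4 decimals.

The standard primal-dual pair for 'max c^T x s.t. A x <= b, x >= 0' is:
  Dual:  min b^T y  s.t.  A^T y >= c,  y >= 0.

So the dual LP is:
  minimize  10y1 + 9y2 + 44y3
  subject to:
    y1 + 4y3 >= 1
    y2 + 4y3 >= 4
    y1, y2, y3 >= 0

Solving the primal: x* = (2, 9).
  primal value c^T x* = 38.
Solving the dual: y* = (0, 3, 0.25).
  dual value b^T y* = 38.
Strong duality: c^T x* = b^T y*. Confirmed.

38


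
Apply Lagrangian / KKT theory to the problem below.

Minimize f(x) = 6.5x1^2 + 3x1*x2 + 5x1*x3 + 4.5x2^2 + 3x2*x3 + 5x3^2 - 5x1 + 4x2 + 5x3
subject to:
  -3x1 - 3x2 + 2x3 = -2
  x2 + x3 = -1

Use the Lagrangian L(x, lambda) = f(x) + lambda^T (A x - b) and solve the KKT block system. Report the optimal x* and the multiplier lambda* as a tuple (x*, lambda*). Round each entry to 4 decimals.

Form the Lagrangian:
  L(x, lambda) = (1/2) x^T Q x + c^T x + lambda^T (A x - b)
Stationarity (grad_x L = 0): Q x + c + A^T lambda = 0.
Primal feasibility: A x = b.

This gives the KKT block system:
  [ Q   A^T ] [ x     ]   [-c ]
  [ A    0  ] [ lambda ] = [ b ]

Solving the linear system:
  x*      = (0.6773, -0.4064, -0.5936)
  lambda* = (-0.1275, -0.9761)
  f(x*)   = -4.6056

x* = (0.6773, -0.4064, -0.5936), lambda* = (-0.1275, -0.9761)


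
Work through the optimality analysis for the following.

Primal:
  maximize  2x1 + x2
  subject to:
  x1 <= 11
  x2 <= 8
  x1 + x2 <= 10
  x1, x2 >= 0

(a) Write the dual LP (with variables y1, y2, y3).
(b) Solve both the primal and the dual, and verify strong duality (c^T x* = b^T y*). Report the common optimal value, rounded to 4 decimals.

The standard primal-dual pair for 'max c^T x s.t. A x <= b, x >= 0' is:
  Dual:  min b^T y  s.t.  A^T y >= c,  y >= 0.

So the dual LP is:
  minimize  11y1 + 8y2 + 10y3
  subject to:
    y1 + y3 >= 2
    y2 + y3 >= 1
    y1, y2, y3 >= 0

Solving the primal: x* = (10, 0).
  primal value c^T x* = 20.
Solving the dual: y* = (0, 0, 2).
  dual value b^T y* = 20.
Strong duality: c^T x* = b^T y*. Confirmed.

20


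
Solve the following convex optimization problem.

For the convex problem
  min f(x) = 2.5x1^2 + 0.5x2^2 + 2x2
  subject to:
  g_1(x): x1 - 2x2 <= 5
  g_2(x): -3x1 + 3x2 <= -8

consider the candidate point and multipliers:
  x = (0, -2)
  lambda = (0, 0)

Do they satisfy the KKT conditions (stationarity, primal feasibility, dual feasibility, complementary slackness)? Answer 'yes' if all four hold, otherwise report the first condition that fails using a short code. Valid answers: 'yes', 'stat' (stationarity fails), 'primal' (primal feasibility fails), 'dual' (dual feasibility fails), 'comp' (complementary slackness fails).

Gradient of f: grad f(x) = Q x + c = (0, 0)
Constraint values g_i(x) = a_i^T x - b_i:
  g_1((0, -2)) = -1
  g_2((0, -2)) = 2
Stationarity residual: grad f(x) + sum_i lambda_i a_i = (0, 0)
  -> stationarity OK
Primal feasibility (all g_i <= 0): FAILS
Dual feasibility (all lambda_i >= 0): OK
Complementary slackness (lambda_i * g_i(x) = 0 for all i): OK

Verdict: the first failing condition is primal_feasibility -> primal.

primal


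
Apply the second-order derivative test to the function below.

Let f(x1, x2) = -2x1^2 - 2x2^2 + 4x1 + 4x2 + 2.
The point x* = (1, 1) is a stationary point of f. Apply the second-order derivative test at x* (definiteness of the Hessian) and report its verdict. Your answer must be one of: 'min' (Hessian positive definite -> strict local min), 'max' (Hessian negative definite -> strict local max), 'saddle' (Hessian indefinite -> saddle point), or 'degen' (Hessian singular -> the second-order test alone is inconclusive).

Compute the Hessian H = grad^2 f:
  H = [[-4, 0], [0, -4]]
Verify stationarity: grad f(x*) = H x* + g = (0, 0).
Eigenvalues of H: -4, -4.
Both eigenvalues < 0, so H is negative definite -> x* is a strict local max.

max


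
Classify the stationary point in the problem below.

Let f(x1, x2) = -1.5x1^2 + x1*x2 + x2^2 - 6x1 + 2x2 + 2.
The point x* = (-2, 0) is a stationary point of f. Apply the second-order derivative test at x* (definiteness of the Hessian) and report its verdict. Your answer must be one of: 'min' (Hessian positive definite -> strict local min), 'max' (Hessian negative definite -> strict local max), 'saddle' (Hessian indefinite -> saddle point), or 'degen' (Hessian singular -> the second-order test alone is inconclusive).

Compute the Hessian H = grad^2 f:
  H = [[-3, 1], [1, 2]]
Verify stationarity: grad f(x*) = H x* + g = (0, 0).
Eigenvalues of H: -3.1926, 2.1926.
Eigenvalues have mixed signs, so H is indefinite -> x* is a saddle point.

saddle


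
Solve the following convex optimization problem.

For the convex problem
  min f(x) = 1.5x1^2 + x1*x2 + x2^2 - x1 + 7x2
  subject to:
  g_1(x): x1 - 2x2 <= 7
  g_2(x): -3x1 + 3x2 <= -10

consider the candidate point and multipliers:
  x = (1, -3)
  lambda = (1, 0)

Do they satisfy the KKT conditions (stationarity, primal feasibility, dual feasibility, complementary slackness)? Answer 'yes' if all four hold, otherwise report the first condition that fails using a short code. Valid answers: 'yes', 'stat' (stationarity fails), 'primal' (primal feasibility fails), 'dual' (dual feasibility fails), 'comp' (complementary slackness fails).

Gradient of f: grad f(x) = Q x + c = (-1, 2)
Constraint values g_i(x) = a_i^T x - b_i:
  g_1((1, -3)) = 0
  g_2((1, -3)) = -2
Stationarity residual: grad f(x) + sum_i lambda_i a_i = (0, 0)
  -> stationarity OK
Primal feasibility (all g_i <= 0): OK
Dual feasibility (all lambda_i >= 0): OK
Complementary slackness (lambda_i * g_i(x) = 0 for all i): OK

Verdict: yes, KKT holds.

yes


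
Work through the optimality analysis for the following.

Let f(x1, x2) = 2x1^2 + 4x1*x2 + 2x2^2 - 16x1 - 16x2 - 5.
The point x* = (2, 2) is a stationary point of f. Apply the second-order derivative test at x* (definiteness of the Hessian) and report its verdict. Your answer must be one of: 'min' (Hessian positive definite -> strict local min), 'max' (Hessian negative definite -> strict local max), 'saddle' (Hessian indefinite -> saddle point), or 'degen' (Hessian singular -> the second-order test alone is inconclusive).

Compute the Hessian H = grad^2 f:
  H = [[4, 4], [4, 4]]
Verify stationarity: grad f(x*) = H x* + g = (0, 0).
Eigenvalues of H: 0, 8.
H has a zero eigenvalue (singular; positive semidefinite but not definite), so H is neither positive definite, negative definite, nor indefinite. The second-order test alone is inconclusive -> degen.
(Indeed, f is constant along the null direction of H through x*, so x* is not a strict local extremum.)

degen


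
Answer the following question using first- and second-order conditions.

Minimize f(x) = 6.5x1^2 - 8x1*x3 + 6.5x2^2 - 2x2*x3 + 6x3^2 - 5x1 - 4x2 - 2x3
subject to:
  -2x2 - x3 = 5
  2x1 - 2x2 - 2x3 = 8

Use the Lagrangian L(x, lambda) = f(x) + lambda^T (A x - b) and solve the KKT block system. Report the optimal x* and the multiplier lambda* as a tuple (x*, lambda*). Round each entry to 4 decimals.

Form the Lagrangian:
  L(x, lambda) = (1/2) x^T Q x + c^T x + lambda^T (A x - b)
Stationarity (grad_x L = 0): Q x + c + A^T lambda = 0.
Primal feasibility: A x = b.

This gives the KKT block system:
  [ Q   A^T ] [ x     ]   [-c ]
  [ A    0  ] [ lambda ] = [ b ]

Solving the linear system:
  x*      = (0.84, -1.84, -1.32)
  lambda* = (-4.4, -8.24)
  f(x*)   = 46.86

x* = (0.84, -1.84, -1.32), lambda* = (-4.4, -8.24)


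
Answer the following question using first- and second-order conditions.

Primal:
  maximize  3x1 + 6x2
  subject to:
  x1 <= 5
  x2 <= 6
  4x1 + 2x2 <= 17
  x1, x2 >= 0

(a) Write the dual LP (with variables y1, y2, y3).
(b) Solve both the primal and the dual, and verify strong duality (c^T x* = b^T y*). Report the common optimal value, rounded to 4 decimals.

The standard primal-dual pair for 'max c^T x s.t. A x <= b, x >= 0' is:
  Dual:  min b^T y  s.t.  A^T y >= c,  y >= 0.

So the dual LP is:
  minimize  5y1 + 6y2 + 17y3
  subject to:
    y1 + 4y3 >= 3
    y2 + 2y3 >= 6
    y1, y2, y3 >= 0

Solving the primal: x* = (1.25, 6).
  primal value c^T x* = 39.75.
Solving the dual: y* = (0, 4.5, 0.75).
  dual value b^T y* = 39.75.
Strong duality: c^T x* = b^T y*. Confirmed.

39.75


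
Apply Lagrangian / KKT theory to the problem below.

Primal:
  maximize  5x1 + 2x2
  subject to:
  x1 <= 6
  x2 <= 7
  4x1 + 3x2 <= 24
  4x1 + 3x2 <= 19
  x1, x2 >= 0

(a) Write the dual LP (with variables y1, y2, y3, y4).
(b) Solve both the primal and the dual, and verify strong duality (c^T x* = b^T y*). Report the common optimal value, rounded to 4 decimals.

The standard primal-dual pair for 'max c^T x s.t. A x <= b, x >= 0' is:
  Dual:  min b^T y  s.t.  A^T y >= c,  y >= 0.

So the dual LP is:
  minimize  6y1 + 7y2 + 24y3 + 19y4
  subject to:
    y1 + 4y3 + 4y4 >= 5
    y2 + 3y3 + 3y4 >= 2
    y1, y2, y3, y4 >= 0

Solving the primal: x* = (4.75, 0).
  primal value c^T x* = 23.75.
Solving the dual: y* = (0, 0, 0, 1.25).
  dual value b^T y* = 23.75.
Strong duality: c^T x* = b^T y*. Confirmed.

23.75


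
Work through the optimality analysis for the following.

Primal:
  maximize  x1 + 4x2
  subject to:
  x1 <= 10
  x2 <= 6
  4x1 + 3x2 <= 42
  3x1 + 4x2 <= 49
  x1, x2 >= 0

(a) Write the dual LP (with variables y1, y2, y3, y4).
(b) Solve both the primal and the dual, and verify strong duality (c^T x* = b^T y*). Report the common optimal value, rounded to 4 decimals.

The standard primal-dual pair for 'max c^T x s.t. A x <= b, x >= 0' is:
  Dual:  min b^T y  s.t.  A^T y >= c,  y >= 0.

So the dual LP is:
  minimize  10y1 + 6y2 + 42y3 + 49y4
  subject to:
    y1 + 4y3 + 3y4 >= 1
    y2 + 3y3 + 4y4 >= 4
    y1, y2, y3, y4 >= 0

Solving the primal: x* = (6, 6).
  primal value c^T x* = 30.
Solving the dual: y* = (0, 3.25, 0.25, 0).
  dual value b^T y* = 30.
Strong duality: c^T x* = b^T y*. Confirmed.

30


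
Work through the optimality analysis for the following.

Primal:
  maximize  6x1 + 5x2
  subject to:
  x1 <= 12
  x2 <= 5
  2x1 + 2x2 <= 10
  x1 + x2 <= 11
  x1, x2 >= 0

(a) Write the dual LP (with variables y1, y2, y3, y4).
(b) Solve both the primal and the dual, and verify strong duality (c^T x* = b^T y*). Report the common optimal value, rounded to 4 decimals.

The standard primal-dual pair for 'max c^T x s.t. A x <= b, x >= 0' is:
  Dual:  min b^T y  s.t.  A^T y >= c,  y >= 0.

So the dual LP is:
  minimize  12y1 + 5y2 + 10y3 + 11y4
  subject to:
    y1 + 2y3 + y4 >= 6
    y2 + 2y3 + y4 >= 5
    y1, y2, y3, y4 >= 0

Solving the primal: x* = (5, 0).
  primal value c^T x* = 30.
Solving the dual: y* = (0, 0, 3, 0).
  dual value b^T y* = 30.
Strong duality: c^T x* = b^T y*. Confirmed.

30


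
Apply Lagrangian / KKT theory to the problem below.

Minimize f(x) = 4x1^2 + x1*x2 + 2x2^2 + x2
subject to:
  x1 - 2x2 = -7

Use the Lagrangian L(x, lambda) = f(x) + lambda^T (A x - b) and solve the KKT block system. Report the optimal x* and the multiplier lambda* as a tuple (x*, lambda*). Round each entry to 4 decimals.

Form the Lagrangian:
  L(x, lambda) = (1/2) x^T Q x + c^T x + lambda^T (A x - b)
Stationarity (grad_x L = 0): Q x + c + A^T lambda = 0.
Primal feasibility: A x = b.

This gives the KKT block system:
  [ Q   A^T ] [ x     ]   [-c ]
  [ A    0  ] [ lambda ] = [ b ]

Solving the linear system:
  x*      = (-1.1, 2.95)
  lambda* = (5.85)
  f(x*)   = 21.95

x* = (-1.1, 2.95), lambda* = (5.85)


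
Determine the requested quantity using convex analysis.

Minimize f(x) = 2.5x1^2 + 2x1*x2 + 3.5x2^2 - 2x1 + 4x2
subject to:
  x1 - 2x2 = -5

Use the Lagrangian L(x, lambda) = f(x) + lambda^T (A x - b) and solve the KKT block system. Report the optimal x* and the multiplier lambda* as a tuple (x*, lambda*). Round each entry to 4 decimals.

Form the Lagrangian:
  L(x, lambda) = (1/2) x^T Q x + c^T x + lambda^T (A x - b)
Stationarity (grad_x L = 0): Q x + c + A^T lambda = 0.
Primal feasibility: A x = b.

This gives the KKT block system:
  [ Q   A^T ] [ x     ]   [-c ]
  [ A    0  ] [ lambda ] = [ b ]

Solving the linear system:
  x*      = (-1.5714, 1.7143)
  lambda* = (6.4286)
  f(x*)   = 21.0714

x* = (-1.5714, 1.7143), lambda* = (6.4286)


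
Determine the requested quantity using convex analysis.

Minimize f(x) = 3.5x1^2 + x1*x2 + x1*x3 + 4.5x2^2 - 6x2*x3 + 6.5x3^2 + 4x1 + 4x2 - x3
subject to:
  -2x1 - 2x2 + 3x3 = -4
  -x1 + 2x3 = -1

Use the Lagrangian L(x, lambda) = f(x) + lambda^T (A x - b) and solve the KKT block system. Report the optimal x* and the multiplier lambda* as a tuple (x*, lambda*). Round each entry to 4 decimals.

Form the Lagrangian:
  L(x, lambda) = (1/2) x^T Q x + c^T x + lambda^T (A x - b)
Stationarity (grad_x L = 0): Q x + c + A^T lambda = 0.
Primal feasibility: A x = b.

This gives the KKT block system:
  [ Q   A^T ] [ x     ]   [-c ]
  [ A    0  ] [ lambda ] = [ b ]

Solving the linear system:
  x*      = (0.5707, 1.1073, -0.2146)
  lambda* = (7.9122, -6.9366)
  f(x*)   = 15.8195

x* = (0.5707, 1.1073, -0.2146), lambda* = (7.9122, -6.9366)


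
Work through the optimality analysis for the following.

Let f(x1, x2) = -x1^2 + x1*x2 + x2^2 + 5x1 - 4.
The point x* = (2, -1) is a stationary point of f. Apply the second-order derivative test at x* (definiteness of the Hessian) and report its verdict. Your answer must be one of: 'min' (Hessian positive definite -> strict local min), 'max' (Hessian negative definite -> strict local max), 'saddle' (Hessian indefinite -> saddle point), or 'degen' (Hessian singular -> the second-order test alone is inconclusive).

Compute the Hessian H = grad^2 f:
  H = [[-2, 1], [1, 2]]
Verify stationarity: grad f(x*) = H x* + g = (0, 0).
Eigenvalues of H: -2.2361, 2.2361.
Eigenvalues have mixed signs, so H is indefinite -> x* is a saddle point.

saddle


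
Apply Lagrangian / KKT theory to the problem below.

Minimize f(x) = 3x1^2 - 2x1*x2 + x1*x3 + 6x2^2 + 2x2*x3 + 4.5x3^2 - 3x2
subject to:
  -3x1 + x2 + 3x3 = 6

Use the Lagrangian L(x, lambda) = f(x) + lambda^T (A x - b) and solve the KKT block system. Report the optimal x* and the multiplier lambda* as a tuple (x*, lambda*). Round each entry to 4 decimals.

Form the Lagrangian:
  L(x, lambda) = (1/2) x^T Q x + c^T x + lambda^T (A x - b)
Stationarity (grad_x L = 0): Q x + c + A^T lambda = 0.
Primal feasibility: A x = b.

This gives the KKT block system:
  [ Q   A^T ] [ x     ]   [-c ]
  [ A    0  ] [ lambda ] = [ b ]

Solving the linear system:
  x*      = (-1.1573, 0.0979, 0.8101)
  lambda* = (-2.1098)
  f(x*)   = 6.1825

x* = (-1.1573, 0.0979, 0.8101), lambda* = (-2.1098)


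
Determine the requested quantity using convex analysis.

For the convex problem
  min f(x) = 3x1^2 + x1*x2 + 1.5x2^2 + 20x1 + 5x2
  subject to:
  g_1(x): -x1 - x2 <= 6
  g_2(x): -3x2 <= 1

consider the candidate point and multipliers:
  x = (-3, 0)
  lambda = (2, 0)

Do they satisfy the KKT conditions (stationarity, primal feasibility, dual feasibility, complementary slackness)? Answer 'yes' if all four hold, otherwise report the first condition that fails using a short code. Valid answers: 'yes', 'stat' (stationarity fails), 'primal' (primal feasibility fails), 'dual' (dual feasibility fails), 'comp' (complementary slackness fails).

Gradient of f: grad f(x) = Q x + c = (2, 2)
Constraint values g_i(x) = a_i^T x - b_i:
  g_1((-3, 0)) = -3
  g_2((-3, 0)) = -1
Stationarity residual: grad f(x) + sum_i lambda_i a_i = (0, 0)
  -> stationarity OK
Primal feasibility (all g_i <= 0): OK
Dual feasibility (all lambda_i >= 0): OK
Complementary slackness (lambda_i * g_i(x) = 0 for all i): FAILS

Verdict: the first failing condition is complementary_slackness -> comp.

comp


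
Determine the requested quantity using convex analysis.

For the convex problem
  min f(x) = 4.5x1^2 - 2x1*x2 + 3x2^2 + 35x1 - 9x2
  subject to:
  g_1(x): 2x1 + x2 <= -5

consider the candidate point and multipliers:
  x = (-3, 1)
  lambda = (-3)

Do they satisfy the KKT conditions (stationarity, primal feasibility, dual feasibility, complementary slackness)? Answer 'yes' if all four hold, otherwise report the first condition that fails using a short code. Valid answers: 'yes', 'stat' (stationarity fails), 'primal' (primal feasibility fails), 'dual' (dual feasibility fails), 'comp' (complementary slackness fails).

Gradient of f: grad f(x) = Q x + c = (6, 3)
Constraint values g_i(x) = a_i^T x - b_i:
  g_1((-3, 1)) = 0
Stationarity residual: grad f(x) + sum_i lambda_i a_i = (0, 0)
  -> stationarity OK
Primal feasibility (all g_i <= 0): OK
Dual feasibility (all lambda_i >= 0): FAILS
Complementary slackness (lambda_i * g_i(x) = 0 for all i): OK

Verdict: the first failing condition is dual_feasibility -> dual.

dual


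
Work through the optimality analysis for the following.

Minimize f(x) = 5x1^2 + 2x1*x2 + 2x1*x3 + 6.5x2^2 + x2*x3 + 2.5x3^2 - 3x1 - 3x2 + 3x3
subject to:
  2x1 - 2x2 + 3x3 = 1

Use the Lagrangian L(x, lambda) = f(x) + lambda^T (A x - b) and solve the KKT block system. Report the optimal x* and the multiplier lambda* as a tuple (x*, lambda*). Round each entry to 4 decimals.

Form the Lagrangian:
  L(x, lambda) = (1/2) x^T Q x + c^T x + lambda^T (A x - b)
Stationarity (grad_x L = 0): Q x + c + A^T lambda = 0.
Primal feasibility: A x = b.

This gives the KKT block system:
  [ Q   A^T ] [ x     ]   [-c ]
  [ A    0  ] [ lambda ] = [ b ]

Solving the linear system:
  x*      = (0.5717, -0.0422, -0.0759)
  lambda* = (-1.2405)
  f(x*)   = -0.288

x* = (0.5717, -0.0422, -0.0759), lambda* = (-1.2405)


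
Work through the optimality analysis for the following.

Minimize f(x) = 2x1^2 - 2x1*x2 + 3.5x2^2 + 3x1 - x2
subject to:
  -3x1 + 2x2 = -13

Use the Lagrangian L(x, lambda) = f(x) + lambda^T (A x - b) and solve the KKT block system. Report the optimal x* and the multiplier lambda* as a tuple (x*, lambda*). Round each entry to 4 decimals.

Form the Lagrangian:
  L(x, lambda) = (1/2) x^T Q x + c^T x + lambda^T (A x - b)
Stationarity (grad_x L = 0): Q x + c + A^T lambda = 0.
Primal feasibility: A x = b.

This gives the KKT block system:
  [ Q   A^T ] [ x     ]   [-c ]
  [ A    0  ] [ lambda ] = [ b ]

Solving the linear system:
  x*      = (3.9091, -0.6364)
  lambda* = (6.6364)
  f(x*)   = 49.3182

x* = (3.9091, -0.6364), lambda* = (6.6364)


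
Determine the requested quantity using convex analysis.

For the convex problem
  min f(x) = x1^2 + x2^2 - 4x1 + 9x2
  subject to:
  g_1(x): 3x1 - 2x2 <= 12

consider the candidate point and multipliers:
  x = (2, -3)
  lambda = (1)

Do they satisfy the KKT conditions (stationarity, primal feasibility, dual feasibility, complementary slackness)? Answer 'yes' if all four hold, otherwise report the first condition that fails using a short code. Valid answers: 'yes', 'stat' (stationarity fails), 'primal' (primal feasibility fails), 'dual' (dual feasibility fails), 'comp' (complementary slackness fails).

Gradient of f: grad f(x) = Q x + c = (0, 3)
Constraint values g_i(x) = a_i^T x - b_i:
  g_1((2, -3)) = 0
Stationarity residual: grad f(x) + sum_i lambda_i a_i = (3, 1)
  -> stationarity FAILS
Primal feasibility (all g_i <= 0): OK
Dual feasibility (all lambda_i >= 0): OK
Complementary slackness (lambda_i * g_i(x) = 0 for all i): OK

Verdict: the first failing condition is stationarity -> stat.

stat


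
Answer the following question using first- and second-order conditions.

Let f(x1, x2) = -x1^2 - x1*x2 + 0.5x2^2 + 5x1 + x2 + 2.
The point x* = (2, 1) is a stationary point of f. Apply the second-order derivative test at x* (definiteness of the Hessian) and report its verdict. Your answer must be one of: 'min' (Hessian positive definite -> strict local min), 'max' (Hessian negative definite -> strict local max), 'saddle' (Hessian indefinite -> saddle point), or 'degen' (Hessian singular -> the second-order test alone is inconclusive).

Compute the Hessian H = grad^2 f:
  H = [[-2, -1], [-1, 1]]
Verify stationarity: grad f(x*) = H x* + g = (0, 0).
Eigenvalues of H: -2.3028, 1.3028.
Eigenvalues have mixed signs, so H is indefinite -> x* is a saddle point.

saddle


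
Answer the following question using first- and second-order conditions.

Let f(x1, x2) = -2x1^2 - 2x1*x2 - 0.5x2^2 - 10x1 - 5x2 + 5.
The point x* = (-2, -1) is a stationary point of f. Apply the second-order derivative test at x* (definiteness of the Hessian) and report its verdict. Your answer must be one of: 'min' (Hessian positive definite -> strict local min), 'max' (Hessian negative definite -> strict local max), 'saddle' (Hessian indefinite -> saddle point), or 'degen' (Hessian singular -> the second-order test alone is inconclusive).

Compute the Hessian H = grad^2 f:
  H = [[-4, -2], [-2, -1]]
Verify stationarity: grad f(x*) = H x* + g = (0, 0).
Eigenvalues of H: -5, 0.
H has a zero eigenvalue (singular; negative semidefinite but not definite), so H is neither positive definite, negative definite, nor indefinite. The second-order test alone is inconclusive -> degen.
(Indeed, f is constant along the null direction of H through x*, so x* is not a strict local extremum.)

degen


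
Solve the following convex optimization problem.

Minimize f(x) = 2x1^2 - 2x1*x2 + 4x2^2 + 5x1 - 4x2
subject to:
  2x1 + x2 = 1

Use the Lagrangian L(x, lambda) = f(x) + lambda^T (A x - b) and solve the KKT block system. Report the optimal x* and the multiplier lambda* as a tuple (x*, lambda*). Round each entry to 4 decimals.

Form the Lagrangian:
  L(x, lambda) = (1/2) x^T Q x + c^T x + lambda^T (A x - b)
Stationarity (grad_x L = 0): Q x + c + A^T lambda = 0.
Primal feasibility: A x = b.

This gives the KKT block system:
  [ Q   A^T ] [ x     ]   [-c ]
  [ A    0  ] [ lambda ] = [ b ]

Solving the linear system:
  x*      = (0.1136, 0.7727)
  lambda* = (-1.9545)
  f(x*)   = -0.2841

x* = (0.1136, 0.7727), lambda* = (-1.9545)


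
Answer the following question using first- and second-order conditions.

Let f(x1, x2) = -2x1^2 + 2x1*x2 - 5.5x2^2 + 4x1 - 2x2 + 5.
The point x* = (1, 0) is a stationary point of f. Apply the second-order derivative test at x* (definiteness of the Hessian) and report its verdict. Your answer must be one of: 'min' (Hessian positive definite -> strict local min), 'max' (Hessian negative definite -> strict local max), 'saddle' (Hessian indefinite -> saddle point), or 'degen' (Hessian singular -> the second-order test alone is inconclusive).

Compute the Hessian H = grad^2 f:
  H = [[-4, 2], [2, -11]]
Verify stationarity: grad f(x*) = H x* + g = (0, 0).
Eigenvalues of H: -11.5311, -3.4689.
Both eigenvalues < 0, so H is negative definite -> x* is a strict local max.

max


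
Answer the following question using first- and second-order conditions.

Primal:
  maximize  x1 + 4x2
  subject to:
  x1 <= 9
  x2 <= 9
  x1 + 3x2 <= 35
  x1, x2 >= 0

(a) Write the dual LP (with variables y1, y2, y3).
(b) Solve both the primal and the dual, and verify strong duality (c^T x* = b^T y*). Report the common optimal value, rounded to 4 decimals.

The standard primal-dual pair for 'max c^T x s.t. A x <= b, x >= 0' is:
  Dual:  min b^T y  s.t.  A^T y >= c,  y >= 0.

So the dual LP is:
  minimize  9y1 + 9y2 + 35y3
  subject to:
    y1 + y3 >= 1
    y2 + 3y3 >= 4
    y1, y2, y3 >= 0

Solving the primal: x* = (8, 9).
  primal value c^T x* = 44.
Solving the dual: y* = (0, 1, 1).
  dual value b^T y* = 44.
Strong duality: c^T x* = b^T y*. Confirmed.

44


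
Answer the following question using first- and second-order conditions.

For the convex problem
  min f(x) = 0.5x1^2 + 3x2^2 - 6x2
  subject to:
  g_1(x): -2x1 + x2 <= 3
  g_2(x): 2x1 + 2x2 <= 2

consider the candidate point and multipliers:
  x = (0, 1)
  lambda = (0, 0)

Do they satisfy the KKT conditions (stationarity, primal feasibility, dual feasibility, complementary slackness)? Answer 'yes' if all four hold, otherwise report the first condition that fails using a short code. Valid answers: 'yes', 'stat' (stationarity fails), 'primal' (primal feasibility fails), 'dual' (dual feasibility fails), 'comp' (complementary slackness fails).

Gradient of f: grad f(x) = Q x + c = (0, 0)
Constraint values g_i(x) = a_i^T x - b_i:
  g_1((0, 1)) = -2
  g_2((0, 1)) = 0
Stationarity residual: grad f(x) + sum_i lambda_i a_i = (0, 0)
  -> stationarity OK
Primal feasibility (all g_i <= 0): OK
Dual feasibility (all lambda_i >= 0): OK
Complementary slackness (lambda_i * g_i(x) = 0 for all i): OK

Verdict: yes, KKT holds.

yes


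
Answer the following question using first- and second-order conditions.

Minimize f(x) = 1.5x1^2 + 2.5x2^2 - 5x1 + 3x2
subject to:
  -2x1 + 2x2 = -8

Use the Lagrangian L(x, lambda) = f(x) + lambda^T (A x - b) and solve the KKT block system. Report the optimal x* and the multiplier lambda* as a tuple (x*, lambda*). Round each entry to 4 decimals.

Form the Lagrangian:
  L(x, lambda) = (1/2) x^T Q x + c^T x + lambda^T (A x - b)
Stationarity (grad_x L = 0): Q x + c + A^T lambda = 0.
Primal feasibility: A x = b.

This gives the KKT block system:
  [ Q   A^T ] [ x     ]   [-c ]
  [ A    0  ] [ lambda ] = [ b ]

Solving the linear system:
  x*      = (2.75, -1.25)
  lambda* = (1.625)
  f(x*)   = -2.25

x* = (2.75, -1.25), lambda* = (1.625)


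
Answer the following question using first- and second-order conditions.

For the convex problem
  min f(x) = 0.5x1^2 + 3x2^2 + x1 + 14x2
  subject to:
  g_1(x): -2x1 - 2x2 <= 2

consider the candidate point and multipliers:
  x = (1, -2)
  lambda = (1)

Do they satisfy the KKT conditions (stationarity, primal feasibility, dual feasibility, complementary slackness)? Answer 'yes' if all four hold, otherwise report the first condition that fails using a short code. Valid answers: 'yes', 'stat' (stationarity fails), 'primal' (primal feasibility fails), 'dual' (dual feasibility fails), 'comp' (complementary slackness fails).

Gradient of f: grad f(x) = Q x + c = (2, 2)
Constraint values g_i(x) = a_i^T x - b_i:
  g_1((1, -2)) = 0
Stationarity residual: grad f(x) + sum_i lambda_i a_i = (0, 0)
  -> stationarity OK
Primal feasibility (all g_i <= 0): OK
Dual feasibility (all lambda_i >= 0): OK
Complementary slackness (lambda_i * g_i(x) = 0 for all i): OK

Verdict: yes, KKT holds.

yes


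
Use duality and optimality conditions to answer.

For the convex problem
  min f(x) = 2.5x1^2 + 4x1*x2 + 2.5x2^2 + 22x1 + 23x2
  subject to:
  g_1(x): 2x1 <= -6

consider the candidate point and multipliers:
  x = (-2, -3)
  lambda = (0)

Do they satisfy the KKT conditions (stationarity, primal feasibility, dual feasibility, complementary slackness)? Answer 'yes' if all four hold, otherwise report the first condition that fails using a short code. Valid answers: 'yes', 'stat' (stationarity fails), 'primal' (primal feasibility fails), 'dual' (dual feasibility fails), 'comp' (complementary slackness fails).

Gradient of f: grad f(x) = Q x + c = (0, 0)
Constraint values g_i(x) = a_i^T x - b_i:
  g_1((-2, -3)) = 2
Stationarity residual: grad f(x) + sum_i lambda_i a_i = (0, 0)
  -> stationarity OK
Primal feasibility (all g_i <= 0): FAILS
Dual feasibility (all lambda_i >= 0): OK
Complementary slackness (lambda_i * g_i(x) = 0 for all i): OK

Verdict: the first failing condition is primal_feasibility -> primal.

primal
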